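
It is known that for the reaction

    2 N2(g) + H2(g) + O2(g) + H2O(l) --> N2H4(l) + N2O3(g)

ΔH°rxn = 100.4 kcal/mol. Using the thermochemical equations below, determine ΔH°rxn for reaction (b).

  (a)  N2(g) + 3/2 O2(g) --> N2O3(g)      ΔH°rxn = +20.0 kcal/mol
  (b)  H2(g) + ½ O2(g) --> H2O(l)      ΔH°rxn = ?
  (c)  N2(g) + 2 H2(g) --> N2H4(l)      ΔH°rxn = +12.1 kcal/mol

ΔH°rxn = -68.3 kcal/mol

(a) as written (N2O3(g) already on the product side): +20.0 kcal/mol
(b) reversed (H2O(l) must end up as a reactant): contributes −x
(c) as written (N2H4(l) already on the product side): +12.1 kcal/mol
+100.4 = (+20.0) + (+12.1) − x
x = (+100.4 − (+32.1)) / (-1) = -68.3 kcal/mol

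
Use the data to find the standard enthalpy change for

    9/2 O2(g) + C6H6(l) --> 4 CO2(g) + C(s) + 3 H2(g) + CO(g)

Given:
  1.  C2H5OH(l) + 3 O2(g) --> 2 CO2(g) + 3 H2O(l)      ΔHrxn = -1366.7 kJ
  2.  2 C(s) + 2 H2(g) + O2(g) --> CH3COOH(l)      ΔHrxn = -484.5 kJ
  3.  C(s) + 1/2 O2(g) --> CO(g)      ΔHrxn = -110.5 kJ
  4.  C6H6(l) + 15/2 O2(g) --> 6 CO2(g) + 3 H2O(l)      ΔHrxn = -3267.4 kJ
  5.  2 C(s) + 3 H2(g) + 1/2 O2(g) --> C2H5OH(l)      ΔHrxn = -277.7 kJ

eq. 1 reversed: +1366.7 kJ
eq. 2: not needed.
eq. 3 as written: -110.5 kJ
eq. 4 as written: -3267.4 kJ
eq. 5 reversed: +277.7 kJ
ΔHrxn = (-1)·(-1366.7) + (1)·(-110.5) + (1)·(-3267.4) + (-1)·(-277.7) = -1733.5 kJ

ΔHrxn = -1733.5 kJ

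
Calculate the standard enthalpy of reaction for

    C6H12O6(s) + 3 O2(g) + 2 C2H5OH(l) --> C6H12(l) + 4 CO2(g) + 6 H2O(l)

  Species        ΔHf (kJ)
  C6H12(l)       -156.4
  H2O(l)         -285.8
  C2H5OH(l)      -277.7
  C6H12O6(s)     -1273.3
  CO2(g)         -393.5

ΔH°rxn = Σ nΔHf°(products) − Σ nΔHf°(reactants).
Products: 1·(-156.4) + 4·(-393.5) + 6·(-285.8) = -3445.2
Reactants: 1·(-1273.3) + 3·(+0.0) + 2·(-277.7) = -1828.7
ΔH° = (-3445.2) − (-1828.7) = -1616.5 kJ

ΔH° = -1616.5 kJ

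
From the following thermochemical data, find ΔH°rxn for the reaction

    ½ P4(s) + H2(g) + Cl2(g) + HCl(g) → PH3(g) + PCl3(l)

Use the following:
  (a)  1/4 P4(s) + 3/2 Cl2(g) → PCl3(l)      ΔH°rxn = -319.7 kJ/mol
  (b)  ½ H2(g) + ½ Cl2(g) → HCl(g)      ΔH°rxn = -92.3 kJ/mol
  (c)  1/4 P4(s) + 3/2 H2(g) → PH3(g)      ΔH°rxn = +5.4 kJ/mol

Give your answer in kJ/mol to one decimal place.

(a) as written: -319.7 kJ/mol
(b) reversed: +92.3 kJ/mol
(c) as written: +5.4 kJ/mol
Combining the equations, ΔH°rxn = (1)·(-319.7) + (-1)·(-92.3) + (1)·(+5.4) = -222.0 kJ/mol

ΔH°rxn = -222.0 kJ/mol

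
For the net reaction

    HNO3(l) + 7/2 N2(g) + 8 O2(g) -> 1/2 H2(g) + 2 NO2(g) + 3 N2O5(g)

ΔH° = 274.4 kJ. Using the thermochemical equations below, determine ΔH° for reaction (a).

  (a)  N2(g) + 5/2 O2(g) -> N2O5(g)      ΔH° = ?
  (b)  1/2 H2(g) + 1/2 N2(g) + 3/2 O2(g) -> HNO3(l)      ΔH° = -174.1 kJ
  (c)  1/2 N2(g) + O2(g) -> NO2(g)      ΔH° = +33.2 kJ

ΔH° = 11.3 kJ

(a) × 3: contributes 3·x
(b) reversed: +174.1 kJ
(c) × 2: (2)·(+33.2) = +66.4 kJ
+274.4 = (+174.1) + (+66.4) + 3·x
x = (+274.4 − (+240.5)) / (3) = 11.3 kJ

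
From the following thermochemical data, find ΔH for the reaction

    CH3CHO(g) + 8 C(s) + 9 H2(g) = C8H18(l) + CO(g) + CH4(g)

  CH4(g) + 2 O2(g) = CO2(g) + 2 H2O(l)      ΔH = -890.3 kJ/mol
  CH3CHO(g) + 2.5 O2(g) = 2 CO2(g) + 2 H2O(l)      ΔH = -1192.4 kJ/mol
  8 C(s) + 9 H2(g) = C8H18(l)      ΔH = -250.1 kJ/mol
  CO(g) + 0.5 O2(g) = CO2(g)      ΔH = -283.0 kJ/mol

equation 1 reversed (reverse to put CH4(g) on the product side): +890.3 kJ/mol
equation 2 as written (CH3CHO(g) already on the reactant side): -1192.4 kJ/mol
equation 3 as written (C8H18(l) already on the product side): -250.1 kJ/mol
equation 4 reversed (CO(g) must end up as a product): +283.0 kJ/mol
By Hess's law, ΔH = (-1)·(-890.3) + (1)·(-1192.4) + (1)·(-250.1) + (-1)·(-283.0) = -269.2 kJ/mol

ΔH = -269.2 kJ/mol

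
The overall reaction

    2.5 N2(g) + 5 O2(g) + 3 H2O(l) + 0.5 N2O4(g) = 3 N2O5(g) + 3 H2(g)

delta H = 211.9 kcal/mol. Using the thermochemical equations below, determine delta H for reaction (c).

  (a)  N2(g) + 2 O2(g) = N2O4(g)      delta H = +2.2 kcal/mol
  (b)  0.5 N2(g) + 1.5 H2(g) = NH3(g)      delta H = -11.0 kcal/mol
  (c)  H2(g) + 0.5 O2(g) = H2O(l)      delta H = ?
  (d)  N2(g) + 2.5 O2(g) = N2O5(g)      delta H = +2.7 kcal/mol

(a) reversed and × 1/2 (N2O4(g) must end up as a reactant; ×1/2 to match 1/2 N2O4(g) in the target): (-1/2)·(+2.2) = -1.1 kcal/mol
(b): not needed (NH3(g) appears nowhere else).
(c) reversed and × 3 (H2O(l) must end up as a reactant; ×3 to match 3 H2O(l) in the target): contributes −3·x
(d) × 3 (×3 to match 3 N2O5(g) in the target): (3)·(+2.7) = +8.1 kcal/mol
+211.9 = (-1.1) + (+8.1) − 3·x
x = (+211.9 − (+7.0)) / (-3) = -68.3 kcal/mol

delta H = -68.3 kcal/mol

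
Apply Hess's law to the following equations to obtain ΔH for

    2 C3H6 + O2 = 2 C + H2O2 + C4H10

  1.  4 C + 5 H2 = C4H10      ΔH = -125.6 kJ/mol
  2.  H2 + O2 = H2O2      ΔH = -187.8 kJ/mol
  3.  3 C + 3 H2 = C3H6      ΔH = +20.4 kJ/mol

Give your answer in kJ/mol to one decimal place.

ΔH = -354.2 kJ/mol

eq. 1 as written (C4H10 already on the product side): -125.6 kJ/mol
eq. 2 as written (H2O2 already on the product side): -187.8 kJ/mol
eq. 3 reversed and × 2 (C3H6 must end up as a reactant; scale by 2 for the 2 C3H6): (-2)·(+20.4) = -40.8 kJ/mol
ΔH = (1)·(-125.6) + (1)·(-187.8) + (-2)·(+20.4) = -354.2 kJ/mol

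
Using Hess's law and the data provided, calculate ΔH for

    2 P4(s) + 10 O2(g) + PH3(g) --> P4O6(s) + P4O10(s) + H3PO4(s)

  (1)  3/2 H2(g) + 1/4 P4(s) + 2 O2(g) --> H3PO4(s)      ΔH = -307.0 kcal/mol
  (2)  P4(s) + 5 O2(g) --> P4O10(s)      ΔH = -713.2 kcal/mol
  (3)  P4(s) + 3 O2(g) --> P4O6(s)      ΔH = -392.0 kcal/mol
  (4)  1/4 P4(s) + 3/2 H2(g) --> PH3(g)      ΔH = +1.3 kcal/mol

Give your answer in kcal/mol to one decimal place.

(1) as written: -307.0 kcal/mol
(2) as written: -713.2 kcal/mol
(3) as written: -392.0 kcal/mol
(4) reversed: -1.3 kcal/mol
By Hess's law, ΔH = (1)·(-307.0) + (1)·(-713.2) + (1)·(-392.0) + (-1)·(+1.3) = -1413.5 kcal/mol

ΔH = -1413.5 kcal/mol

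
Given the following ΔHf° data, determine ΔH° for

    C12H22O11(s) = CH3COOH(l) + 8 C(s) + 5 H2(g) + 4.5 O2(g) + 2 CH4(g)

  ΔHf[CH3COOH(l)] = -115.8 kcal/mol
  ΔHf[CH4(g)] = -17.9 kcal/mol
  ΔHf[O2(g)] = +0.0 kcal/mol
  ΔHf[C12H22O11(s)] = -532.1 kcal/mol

Products: 1·(-115.8) + 8·(+0.0) + 5·(+0.0) + 9/2·(+0.0) + 2·(-17.9) = -151.6
Reactants: 1·(-532.1) = -532.1
ΔH° = (-151.6) − (-532.1) = 380.5 kcal/mol

ΔH° = 380.5 kcal/mol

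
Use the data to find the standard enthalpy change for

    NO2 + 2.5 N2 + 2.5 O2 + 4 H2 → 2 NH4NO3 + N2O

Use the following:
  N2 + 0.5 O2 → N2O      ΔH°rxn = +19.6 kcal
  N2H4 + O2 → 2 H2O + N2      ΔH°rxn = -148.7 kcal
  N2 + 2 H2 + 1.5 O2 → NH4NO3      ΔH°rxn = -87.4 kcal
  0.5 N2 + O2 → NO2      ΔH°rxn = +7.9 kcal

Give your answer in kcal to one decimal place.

equation 1 as written: +19.6 kcal
equation 2: not needed.
equation 3 × 2: (2)·(-87.4) = -174.8 kcal
equation 4 reversed: -7.9 kcal
Summing the manipulated equations, ΔH°rxn = (1)·(+19.6) + (2)·(-87.4) + (-1)·(+7.9) = -163.1 kcal

ΔH°rxn = -163.1 kcal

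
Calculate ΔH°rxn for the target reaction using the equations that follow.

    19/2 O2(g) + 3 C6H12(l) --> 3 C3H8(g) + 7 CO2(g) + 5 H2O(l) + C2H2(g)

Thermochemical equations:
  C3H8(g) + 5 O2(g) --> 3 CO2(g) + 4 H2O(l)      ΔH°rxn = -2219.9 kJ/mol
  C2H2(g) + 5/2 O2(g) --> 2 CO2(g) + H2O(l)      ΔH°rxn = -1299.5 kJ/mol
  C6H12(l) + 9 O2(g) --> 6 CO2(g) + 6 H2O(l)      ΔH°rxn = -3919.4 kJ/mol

ΔH°rxn = -3799.0 kJ/mol

equation 1 reversed and × 3 (reverse to put C3H8(g) on the product side; ×3 to match 3 C3H8(g) in the target): (-3)·(-2219.9) = +6659.7 kJ/mol
equation 2 reversed (reverse to put C2H2(g) on the product side): +1299.5 kJ/mol
equation 3 × 3 (scale by 3 for the 3 C6H12(l)): (3)·(-3919.4) = -11758.2 kJ/mol
ΔH°rxn = (-3)·(-2219.9) + (-1)·(-1299.5) + (3)·(-3919.4) = -3799.0 kJ/mol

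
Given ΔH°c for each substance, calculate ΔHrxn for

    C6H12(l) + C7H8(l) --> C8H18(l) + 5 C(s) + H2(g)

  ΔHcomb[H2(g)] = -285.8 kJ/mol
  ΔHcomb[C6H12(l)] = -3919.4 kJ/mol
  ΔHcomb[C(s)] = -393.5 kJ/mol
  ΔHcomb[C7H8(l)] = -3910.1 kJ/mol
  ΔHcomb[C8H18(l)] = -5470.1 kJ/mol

ΔHrxn = -106.1 kJ/mol

With combustion enthalpies, reactants minus products:
= [1·(-3919.4) + 1·(-3910.1)] − [1·(-5470.1) + 5·(-393.5) + 1·(-285.8)]
= -106.1 kJ/mol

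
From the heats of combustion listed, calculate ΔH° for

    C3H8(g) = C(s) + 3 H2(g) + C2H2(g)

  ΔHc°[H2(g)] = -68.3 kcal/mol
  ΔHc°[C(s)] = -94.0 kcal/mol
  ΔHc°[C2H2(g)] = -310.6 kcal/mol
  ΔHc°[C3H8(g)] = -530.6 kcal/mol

Using ΔH = Σ nΔHc°(reactants) − Σ nΔHc°(products):
= [1·(-530.6)] − [1·(-94.0) + 3·(-68.3) + 1·(-310.6)]
= 78.9 kcal/mol

ΔH° = 78.9 kcal/mol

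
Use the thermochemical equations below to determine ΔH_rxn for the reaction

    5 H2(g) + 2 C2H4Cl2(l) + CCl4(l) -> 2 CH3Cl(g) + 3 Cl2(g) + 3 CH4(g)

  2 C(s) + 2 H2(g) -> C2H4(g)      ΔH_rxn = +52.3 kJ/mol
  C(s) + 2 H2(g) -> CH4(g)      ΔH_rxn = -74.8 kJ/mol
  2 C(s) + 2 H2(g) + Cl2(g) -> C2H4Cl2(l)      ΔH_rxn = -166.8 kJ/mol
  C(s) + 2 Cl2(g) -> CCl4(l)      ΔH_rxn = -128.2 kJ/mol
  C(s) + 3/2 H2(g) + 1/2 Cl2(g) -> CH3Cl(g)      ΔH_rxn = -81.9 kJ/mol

equation 1: not needed.
equation 2 × 3: (3)·(-74.8) = -224.4 kJ/mol
equation 3 reversed and × 2: (-2)·(-166.8) = +333.6 kJ/mol
equation 4 reversed: +128.2 kJ/mol
equation 5 × 2: (2)·(-81.9) = -163.8 kJ/mol
Combining the equations, ΔH_rxn = (-224.4) + (+333.6) + (+128.2) + (-163.8) = 73.6 kJ/mol

ΔH_rxn = 73.6 kJ/mol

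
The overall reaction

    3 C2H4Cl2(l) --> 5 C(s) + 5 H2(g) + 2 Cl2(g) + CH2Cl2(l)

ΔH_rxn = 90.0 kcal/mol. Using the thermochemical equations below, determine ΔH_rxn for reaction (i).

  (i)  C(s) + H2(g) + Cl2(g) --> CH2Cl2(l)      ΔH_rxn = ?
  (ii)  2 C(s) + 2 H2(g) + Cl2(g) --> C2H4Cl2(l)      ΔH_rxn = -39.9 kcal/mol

ΔH_rxn = -29.7 kcal/mol

(i) as written (CH2Cl2(l) already on the product side): contributes x
(ii) reversed and × 3 (reverse to put C2H4Cl2(l) on the reactant side; ×3 to match 3 C2H4Cl2(l) in the target): (-3)·(-39.9) = +119.7 kcal/mol
+90.0 = (+119.7) + x
x = (+90.0 − (+119.7)) / (1) = -29.7 kcal/mol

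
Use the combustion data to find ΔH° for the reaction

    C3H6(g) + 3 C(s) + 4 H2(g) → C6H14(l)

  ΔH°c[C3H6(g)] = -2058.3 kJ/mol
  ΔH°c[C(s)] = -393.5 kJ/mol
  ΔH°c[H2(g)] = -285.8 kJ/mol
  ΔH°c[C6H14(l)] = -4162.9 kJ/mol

ΔH° = -219.1 kJ/mol

Using ΔH = Σ nΔHc°(reactants) − Σ nΔHc°(products):
= [1·(-2058.3) + 3·(-393.5) + 4·(-285.8)] − [1·(-4162.9)]
= -219.1 kJ/mol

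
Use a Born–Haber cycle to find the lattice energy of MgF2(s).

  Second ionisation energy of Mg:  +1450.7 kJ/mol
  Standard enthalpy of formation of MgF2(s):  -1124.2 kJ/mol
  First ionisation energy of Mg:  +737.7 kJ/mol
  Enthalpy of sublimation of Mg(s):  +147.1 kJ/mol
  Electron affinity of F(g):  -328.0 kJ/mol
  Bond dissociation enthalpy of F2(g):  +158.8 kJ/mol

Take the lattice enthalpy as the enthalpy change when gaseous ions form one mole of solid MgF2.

U = -2962.5 kJ/mol

ΔHf° = 1·ΔHsub + 1·(ΣIE) + 1·D(F2) + 2·EA + U
-1124.2 = 1·(+147.1) + 1·(+2188.4) + 1·(+158.8) + 2·(-328.0) + U
U = -1124.2 − (+1838.3) = -2962.5 kJ/mol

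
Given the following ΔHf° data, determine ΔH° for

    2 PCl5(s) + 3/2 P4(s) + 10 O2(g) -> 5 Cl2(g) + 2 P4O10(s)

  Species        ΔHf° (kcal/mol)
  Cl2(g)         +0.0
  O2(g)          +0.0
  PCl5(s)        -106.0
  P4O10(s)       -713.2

ΔH° = -1214.4 kcal/mol

Products: 5·(+0.0) + 2·(-713.2) = -1426.4
Reactants: 2·(-106.0) + 3/2·(+0.0) + 10·(+0.0) = -212.0
ΔH° = (-1426.4) − (-212.0) = -1214.4 kcal/mol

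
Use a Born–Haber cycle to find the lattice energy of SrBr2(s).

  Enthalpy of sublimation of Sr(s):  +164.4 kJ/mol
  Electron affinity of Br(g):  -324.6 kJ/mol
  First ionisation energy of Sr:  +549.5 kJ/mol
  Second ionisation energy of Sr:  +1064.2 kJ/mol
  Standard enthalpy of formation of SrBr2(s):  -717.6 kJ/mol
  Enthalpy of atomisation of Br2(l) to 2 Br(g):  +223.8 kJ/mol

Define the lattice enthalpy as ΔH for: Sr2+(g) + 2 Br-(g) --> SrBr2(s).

ΔHf° = 1·ΔHsub + 1·(ΣIE) + 1·D(Br2) + 2·EA + U
-717.6 = 1·(+164.4) + 1·(+1613.7) + 1·(+223.8) + 2·(-324.6) + U
U = -717.6 − (+1352.7) = -2070.3 kJ/mol

U = -2070.3 kJ/mol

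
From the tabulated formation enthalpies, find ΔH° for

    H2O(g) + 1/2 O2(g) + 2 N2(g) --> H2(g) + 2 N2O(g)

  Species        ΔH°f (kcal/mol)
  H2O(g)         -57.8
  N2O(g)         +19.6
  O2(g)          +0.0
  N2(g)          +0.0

ΔH° = 97.0 kcal/mol

Products: 1·(+0.0) + 2·(+19.6) = +39.2
Reactants: 1·(-57.8) + 1/2·(+0.0) + 2·(+0.0) = -57.8
ΔH° = (+39.2) − (-57.8) = 97.0 kcal/mol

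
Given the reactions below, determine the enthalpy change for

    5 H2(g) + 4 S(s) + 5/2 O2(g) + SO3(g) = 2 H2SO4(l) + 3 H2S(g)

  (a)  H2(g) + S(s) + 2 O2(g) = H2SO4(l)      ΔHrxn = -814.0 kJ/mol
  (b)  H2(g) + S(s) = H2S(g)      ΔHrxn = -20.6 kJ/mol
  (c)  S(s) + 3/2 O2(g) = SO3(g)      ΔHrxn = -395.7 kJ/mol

ΔHrxn = -1294.1 kJ/mol

(a) × 2: (2)·(-814.0) = -1628.0 kJ/mol
(b) × 3: (3)·(-20.6) = -61.8 kJ/mol
(c) reversed: +395.7 kJ/mol
Since enthalpy is a state function, ΔHrxn = (2)·(-814.0) + (3)·(-20.6) + (-1)·(-395.7) = -1294.1 kJ/mol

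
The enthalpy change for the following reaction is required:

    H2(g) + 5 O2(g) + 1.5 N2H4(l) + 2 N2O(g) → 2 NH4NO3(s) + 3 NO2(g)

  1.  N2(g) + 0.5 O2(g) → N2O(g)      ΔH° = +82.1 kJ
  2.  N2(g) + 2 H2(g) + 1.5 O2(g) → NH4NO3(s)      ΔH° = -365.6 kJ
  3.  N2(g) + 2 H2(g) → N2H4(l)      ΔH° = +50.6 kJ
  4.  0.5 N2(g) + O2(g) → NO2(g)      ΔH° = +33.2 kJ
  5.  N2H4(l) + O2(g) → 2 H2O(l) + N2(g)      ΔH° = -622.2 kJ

eq. 1 reversed and × 2: (-2)·(+82.1) = -164.2 kJ
eq. 2 × 2: (2)·(-365.6) = -731.2 kJ
eq. 3 reversed and × 3/2: (-3/2)·(+50.6) = -75.9 kJ
eq. 4 × 3: (3)·(+33.2) = +99.6 kJ
eq. 5: not needed.
Summing the manipulated equations, ΔH° = (-2)·(+82.1) + (2)·(-365.6) + (-3/2)·(+50.6) + (3)·(+33.2) = -871.7 kJ

ΔH° = -871.7 kJ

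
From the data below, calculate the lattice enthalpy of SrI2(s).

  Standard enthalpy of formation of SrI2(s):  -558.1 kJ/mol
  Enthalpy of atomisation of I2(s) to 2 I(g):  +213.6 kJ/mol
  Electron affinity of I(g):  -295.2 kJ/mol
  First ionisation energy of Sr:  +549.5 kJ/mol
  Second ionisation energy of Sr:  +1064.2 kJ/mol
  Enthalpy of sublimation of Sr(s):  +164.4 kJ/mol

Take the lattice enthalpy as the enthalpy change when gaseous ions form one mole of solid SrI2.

U = -1959.4 kJ/mol

ΔHf° = 1·ΔHsub + 1·(ΣIE) + 1·D(I2) + 2·EA + U
-558.1 = 1·(+164.4) + 1·(+1613.7) + 1·(+213.6) + 2·(-295.2) + U
U = -558.1 − (+1401.3) = -1959.4 kJ/mol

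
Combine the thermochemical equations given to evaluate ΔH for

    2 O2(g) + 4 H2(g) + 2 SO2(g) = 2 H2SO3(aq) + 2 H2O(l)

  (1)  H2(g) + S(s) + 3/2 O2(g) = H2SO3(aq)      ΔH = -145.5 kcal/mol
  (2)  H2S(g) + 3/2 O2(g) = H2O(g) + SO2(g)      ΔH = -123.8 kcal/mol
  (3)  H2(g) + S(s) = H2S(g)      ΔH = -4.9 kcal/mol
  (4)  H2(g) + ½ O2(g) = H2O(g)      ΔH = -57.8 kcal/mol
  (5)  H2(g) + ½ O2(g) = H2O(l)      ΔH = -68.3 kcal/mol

(1) × 2 (scale by 2 for the 2 H2SO3(aq)): (2)·(-145.5) = -291.0 kcal/mol
(2) reversed and × 2 (reverse to put SO2(g) on the reactant side; ×2 to match 2 SO2(g) in the target): (-2)·(-123.8) = +247.6 kcal/mol
(3) reversed and × 2: (-2)·(-4.9) = +9.8 kcal/mol
(4) × 2: (2)·(-57.8) = -115.6 kcal/mol
(5) × 2 (scale by 2 for the 2 H2O(l)): (2)·(-68.3) = -136.6 kcal/mol
ΔH = (-291.0) + (+247.6) + (+9.8) + (-115.6) + (-136.6) = -285.8 kcal/mol

ΔH = -285.8 kcal/mol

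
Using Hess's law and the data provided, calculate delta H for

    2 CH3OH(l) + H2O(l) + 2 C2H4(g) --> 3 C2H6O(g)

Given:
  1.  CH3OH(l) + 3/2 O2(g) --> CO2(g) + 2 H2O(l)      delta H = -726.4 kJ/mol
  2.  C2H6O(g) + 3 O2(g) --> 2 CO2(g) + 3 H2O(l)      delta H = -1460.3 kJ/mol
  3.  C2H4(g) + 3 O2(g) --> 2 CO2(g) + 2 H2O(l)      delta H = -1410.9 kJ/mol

eq. 1 × 2 (×2 to match 2 CH3OH(l) in the target): (2)·(-726.4) = -1452.8 kJ/mol
eq. 2 reversed and × 3 (reverse to put C2H6O(g) on the product side; ×3 to match 3 C2H6O(g) in the target): (-3)·(-1460.3) = +4380.9 kJ/mol
eq. 3 × 2 (scale by 2 for the 2 C2H4(g)): (2)·(-1410.9) = -2821.8 kJ/mol
delta H = (2)·(-726.4) + (-3)·(-1460.3) + (2)·(-1410.9) = 106.3 kJ/mol

delta H = 106.3 kJ/mol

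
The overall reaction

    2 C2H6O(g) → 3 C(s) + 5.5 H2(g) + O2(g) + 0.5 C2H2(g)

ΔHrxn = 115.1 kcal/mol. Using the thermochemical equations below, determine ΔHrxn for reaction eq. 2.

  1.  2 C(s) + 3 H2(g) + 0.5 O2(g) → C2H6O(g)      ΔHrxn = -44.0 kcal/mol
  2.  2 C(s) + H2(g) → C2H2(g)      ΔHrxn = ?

ΔHrxn = 54.2 kcal/mol

eq. 1 reversed and × 2: (-2)·(-44.0) = +88.0 kcal/mol
eq. 2 × 1/2: contributes 1/2·x
+115.1 = (+88.0) + 1/2·x
x = (+115.1 − (+88.0)) / (1/2) = 54.2 kcal/mol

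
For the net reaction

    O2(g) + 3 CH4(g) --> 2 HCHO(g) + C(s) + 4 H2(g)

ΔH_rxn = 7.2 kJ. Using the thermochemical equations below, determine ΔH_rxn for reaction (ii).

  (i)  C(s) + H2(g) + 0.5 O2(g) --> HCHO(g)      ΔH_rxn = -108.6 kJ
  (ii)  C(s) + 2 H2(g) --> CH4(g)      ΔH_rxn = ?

ΔH_rxn = -74.8 kJ

(i) × 2: (2)·(-108.6) = -217.2 kJ
(ii) reversed and × 3: contributes −3·x
+7.2 = (-217.2) − 3·x
x = (+7.2 − (-217.2)) / (-3) = -74.8 kJ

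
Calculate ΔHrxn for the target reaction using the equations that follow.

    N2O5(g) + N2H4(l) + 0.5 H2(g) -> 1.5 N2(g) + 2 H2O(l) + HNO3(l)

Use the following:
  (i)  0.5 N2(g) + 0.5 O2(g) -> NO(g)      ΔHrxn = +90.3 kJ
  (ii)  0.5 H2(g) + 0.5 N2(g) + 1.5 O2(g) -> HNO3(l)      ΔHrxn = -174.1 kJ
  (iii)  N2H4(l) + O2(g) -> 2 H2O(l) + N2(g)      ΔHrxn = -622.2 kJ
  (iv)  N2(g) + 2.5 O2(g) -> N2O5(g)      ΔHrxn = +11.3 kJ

ΔHrxn = -807.6 kJ

(i): not needed (NO(g) appears nowhere else).
(ii) as written (HNO3(l) already on the product side): -174.1 kJ
(iii) as written (N2H4(l) already on the reactant side): -622.2 kJ
(iv) reversed (reverse to put N2O5(g) on the reactant side): -11.3 kJ
ΔHrxn = (1)·(-174.1) + (1)·(-622.2) + (-1)·(+11.3) = -807.6 kJ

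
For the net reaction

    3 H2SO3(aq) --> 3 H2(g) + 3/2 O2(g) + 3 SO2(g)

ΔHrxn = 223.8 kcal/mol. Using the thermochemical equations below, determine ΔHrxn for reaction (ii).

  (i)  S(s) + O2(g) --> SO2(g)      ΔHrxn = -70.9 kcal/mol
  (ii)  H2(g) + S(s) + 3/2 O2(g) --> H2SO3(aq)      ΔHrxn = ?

ΔHrxn = -145.5 kcal/mol

(i) × 3 (scale by 3 for the 3 SO2(g)): (3)·(-70.9) = -212.7 kcal/mol
(ii) reversed and × 3 (reverse to put H2SO3(aq) on the reactant side; scale by 3 for the 3 H2SO3(aq)): contributes −3·x
+223.8 = (-212.7) − 3·x
x = (+223.8 − (-212.7)) / (-3) = -145.5 kcal/mol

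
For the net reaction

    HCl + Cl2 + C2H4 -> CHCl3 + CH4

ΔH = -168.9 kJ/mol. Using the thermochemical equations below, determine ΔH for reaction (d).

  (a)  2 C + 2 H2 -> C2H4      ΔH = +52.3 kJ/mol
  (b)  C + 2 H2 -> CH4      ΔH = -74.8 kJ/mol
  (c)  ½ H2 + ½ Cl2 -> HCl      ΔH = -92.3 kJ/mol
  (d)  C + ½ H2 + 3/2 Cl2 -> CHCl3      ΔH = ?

(a) reversed (C2H4 must end up as a reactant): -52.3 kJ/mol
(b) as written (CH4 already on the product side): -74.8 kJ/mol
(c) reversed (HCl must end up as a reactant): +92.3 kJ/mol
(d) as written (CHCl3 already on the product side): contributes x
-168.9 = (-52.3) + (-74.8) + (+92.3) + x
x = (-168.9 − (-34.8)) / (1) = -134.1 kJ/mol

ΔH = -134.1 kJ/mol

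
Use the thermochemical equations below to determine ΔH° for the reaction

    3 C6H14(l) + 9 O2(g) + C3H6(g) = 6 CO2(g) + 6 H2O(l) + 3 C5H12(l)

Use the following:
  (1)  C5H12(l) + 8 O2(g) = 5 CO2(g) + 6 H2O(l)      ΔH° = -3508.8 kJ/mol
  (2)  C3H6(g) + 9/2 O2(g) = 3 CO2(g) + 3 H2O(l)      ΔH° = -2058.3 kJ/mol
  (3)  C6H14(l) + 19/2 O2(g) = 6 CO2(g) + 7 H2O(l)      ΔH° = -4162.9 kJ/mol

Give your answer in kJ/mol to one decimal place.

(1) reversed and × 3: (-3)·(-3508.8) = +10526.4 kJ/mol
(2) as written: -2058.3 kJ/mol
(3) × 3: (3)·(-4162.9) = -12488.7 kJ/mol
Combining the equations, ΔH° = (+10526.4) + (-2058.3) + (-12488.7) = -4020.6 kJ/mol

ΔH° = -4020.6 kJ/mol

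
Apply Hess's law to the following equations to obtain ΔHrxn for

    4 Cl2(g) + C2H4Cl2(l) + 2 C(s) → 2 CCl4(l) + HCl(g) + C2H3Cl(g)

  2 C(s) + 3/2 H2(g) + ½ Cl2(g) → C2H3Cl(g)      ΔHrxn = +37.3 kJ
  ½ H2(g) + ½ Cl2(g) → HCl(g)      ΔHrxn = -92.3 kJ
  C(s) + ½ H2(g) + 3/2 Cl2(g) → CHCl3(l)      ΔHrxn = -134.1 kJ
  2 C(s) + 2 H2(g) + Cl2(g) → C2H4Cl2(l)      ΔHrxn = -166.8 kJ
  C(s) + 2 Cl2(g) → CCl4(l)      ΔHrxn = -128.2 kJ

ΔHrxn = -144.6 kJ

equation 1 as written: +37.3 kJ
equation 2 as written: -92.3 kJ
equation 3: not needed.
equation 4 reversed: +166.8 kJ
equation 5 × 2: (2)·(-128.2) = -256.4 kJ
ΔHrxn = (1)·(+37.3) + (1)·(-92.3) + (-1)·(-166.8) + (2)·(-128.2) = -144.6 kJ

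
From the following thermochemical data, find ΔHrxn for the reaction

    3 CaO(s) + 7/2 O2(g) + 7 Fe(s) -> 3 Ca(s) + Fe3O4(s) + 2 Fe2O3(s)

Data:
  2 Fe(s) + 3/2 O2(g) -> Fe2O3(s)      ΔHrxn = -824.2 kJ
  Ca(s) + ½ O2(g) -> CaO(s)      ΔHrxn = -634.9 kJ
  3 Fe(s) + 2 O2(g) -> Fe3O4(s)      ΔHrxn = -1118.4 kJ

ΔHrxn = -862.1 kJ

equation 1 × 2 (×2 to match 2 Fe2O3(s) in the target): (2)·(-824.2) = -1648.4 kJ
equation 2 reversed and × 3 (reverse to put CaO(s) on the reactant side; scale by 3 for the 3 CaO(s)): (-3)·(-634.9) = +1904.7 kJ
equation 3 as written (Fe3O4(s) already on the product side): -1118.4 kJ
ΔHrxn = (2)·(-824.2) + (-3)·(-634.9) + (1)·(-1118.4) = -862.1 kJ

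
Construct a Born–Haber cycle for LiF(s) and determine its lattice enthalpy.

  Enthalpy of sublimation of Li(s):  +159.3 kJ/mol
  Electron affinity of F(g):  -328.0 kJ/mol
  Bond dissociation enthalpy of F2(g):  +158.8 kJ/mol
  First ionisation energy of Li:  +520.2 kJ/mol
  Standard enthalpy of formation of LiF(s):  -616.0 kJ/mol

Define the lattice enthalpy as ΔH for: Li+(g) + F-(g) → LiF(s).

U = -1046.9 kJ/mol

ΔHf° = 1·ΔHsub + 1·(ΣIE) + 1/2·D(F2) + 1·EA + U
-616.0 = 1·(+159.3) + 1·(+520.2) + 1/2·(+158.8) + 1·(-328.0) + U
U = -616.0 − (+430.9) = -1046.9 kJ/mol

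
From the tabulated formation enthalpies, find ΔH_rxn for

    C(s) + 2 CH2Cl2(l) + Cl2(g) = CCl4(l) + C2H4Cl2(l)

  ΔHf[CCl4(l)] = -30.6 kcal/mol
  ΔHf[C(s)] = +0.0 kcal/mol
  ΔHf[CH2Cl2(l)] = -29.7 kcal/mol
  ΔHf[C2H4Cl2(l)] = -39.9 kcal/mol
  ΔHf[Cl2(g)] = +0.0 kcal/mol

ΔH_rxn = -11.1 kcal/mol

ΔH°rxn = Σ nΔHf°(products) − Σ nΔHf°(reactants).
Products: 1·(-30.6) + 1·(-39.9) = -70.5
Reactants: 1·(+0.0) + 2·(-29.7) + 1·(+0.0) = -59.4
ΔH_rxn = (-70.5) − (-59.4) = -11.1 kcal/mol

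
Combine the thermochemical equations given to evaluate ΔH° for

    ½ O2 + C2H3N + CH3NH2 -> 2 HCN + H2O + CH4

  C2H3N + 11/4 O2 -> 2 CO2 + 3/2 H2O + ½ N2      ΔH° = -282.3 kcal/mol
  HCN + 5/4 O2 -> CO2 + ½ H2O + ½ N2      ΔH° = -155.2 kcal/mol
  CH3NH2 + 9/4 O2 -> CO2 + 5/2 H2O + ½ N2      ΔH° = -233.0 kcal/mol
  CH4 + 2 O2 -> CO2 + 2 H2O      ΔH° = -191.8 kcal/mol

equation 1 as written: -282.3 kcal/mol
equation 2 reversed and × 2: (-2)·(-155.2) = +310.4 kcal/mol
equation 3 as written: -233.0 kcal/mol
equation 4 reversed: +191.8 kcal/mol
Combining the equations, ΔH° = (1)·(-282.3) + (-2)·(-155.2) + (1)·(-233.0) + (-1)·(-191.8) = -13.1 kcal/mol

ΔH° = -13.1 kcal/mol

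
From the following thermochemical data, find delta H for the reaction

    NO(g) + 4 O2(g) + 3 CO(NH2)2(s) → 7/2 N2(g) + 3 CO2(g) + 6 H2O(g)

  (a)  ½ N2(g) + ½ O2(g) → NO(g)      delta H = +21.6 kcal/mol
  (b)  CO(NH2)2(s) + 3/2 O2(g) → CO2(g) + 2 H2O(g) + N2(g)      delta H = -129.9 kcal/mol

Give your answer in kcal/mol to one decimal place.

(a) reversed: -21.6 kcal/mol
(b) × 3: (3)·(-129.9) = -389.7 kcal/mol
Summing the manipulated equations, delta H = (-1)·(+21.6) + (3)·(-129.9) = -411.3 kcal/mol

delta H = -411.3 kcal/mol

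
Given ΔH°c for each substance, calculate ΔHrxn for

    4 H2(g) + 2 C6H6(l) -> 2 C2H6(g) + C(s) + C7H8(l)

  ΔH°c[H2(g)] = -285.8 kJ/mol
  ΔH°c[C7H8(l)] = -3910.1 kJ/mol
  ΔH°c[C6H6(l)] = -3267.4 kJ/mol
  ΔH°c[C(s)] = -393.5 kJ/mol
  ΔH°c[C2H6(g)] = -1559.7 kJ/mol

ΔHrxn = -255.0 kJ/mol

With combustion enthalpies, reactants minus products:
= [4·(-285.8) + 2·(-3267.4)] − [2·(-1559.7) + 1·(-393.5) + 1·(-3910.1)]
= -255.0 kJ/mol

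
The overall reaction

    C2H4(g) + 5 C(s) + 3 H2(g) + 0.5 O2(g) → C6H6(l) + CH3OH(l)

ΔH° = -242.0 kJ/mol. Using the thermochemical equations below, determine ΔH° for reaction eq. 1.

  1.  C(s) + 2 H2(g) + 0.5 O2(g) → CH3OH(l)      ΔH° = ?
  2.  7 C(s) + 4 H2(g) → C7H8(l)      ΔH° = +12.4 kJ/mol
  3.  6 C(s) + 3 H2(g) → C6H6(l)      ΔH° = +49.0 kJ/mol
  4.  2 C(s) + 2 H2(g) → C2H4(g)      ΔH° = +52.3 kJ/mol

eq. 1 as written (CH3OH(l) already on the product side): contributes x
eq. 2: not needed (C7H8(l) appears nowhere else).
eq. 3 as written (C6H6(l) already on the product side): +49.0 kJ/mol
eq. 4 reversed (reverse to put C2H4(g) on the reactant side): -52.3 kJ/mol
-242.0 = (+49.0) + (-52.3) + x
x = (-242.0 − (-3.3)) / (1) = -238.7 kJ/mol

ΔH° = -238.7 kJ/mol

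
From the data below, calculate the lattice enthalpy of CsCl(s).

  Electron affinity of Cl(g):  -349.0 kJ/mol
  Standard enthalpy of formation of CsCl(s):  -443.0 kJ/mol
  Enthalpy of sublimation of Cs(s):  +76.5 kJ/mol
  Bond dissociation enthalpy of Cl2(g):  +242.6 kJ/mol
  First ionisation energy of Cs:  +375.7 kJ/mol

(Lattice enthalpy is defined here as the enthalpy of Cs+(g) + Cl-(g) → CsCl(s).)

U = -667.5 kJ/mol

ΔHf° = 1·ΔHsub + 1·(ΣIE) + 1/2·D(Cl2) + 1·EA + U
-443.0 = 1·(+76.5) + 1·(+375.7) + 1/2·(+242.6) + 1·(-349.0) + U
U = -443.0 − (+224.5) = -667.5 kJ/mol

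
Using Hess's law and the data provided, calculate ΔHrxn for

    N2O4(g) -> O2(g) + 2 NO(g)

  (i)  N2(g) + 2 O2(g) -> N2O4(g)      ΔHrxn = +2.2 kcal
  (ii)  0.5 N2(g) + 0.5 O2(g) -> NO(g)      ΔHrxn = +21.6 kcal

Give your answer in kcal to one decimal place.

(i) reversed (reverse to put N2O4(g) on the reactant side): -2.2 kcal
(ii) × 2 (scale by 2 for the 2 NO(g)): (2)·(+21.6) = +43.2 kcal
By Hess's law, ΔHrxn = (-1)·(+2.2) + (2)·(+21.6) = 41.0 kcal

ΔHrxn = 41.0 kcal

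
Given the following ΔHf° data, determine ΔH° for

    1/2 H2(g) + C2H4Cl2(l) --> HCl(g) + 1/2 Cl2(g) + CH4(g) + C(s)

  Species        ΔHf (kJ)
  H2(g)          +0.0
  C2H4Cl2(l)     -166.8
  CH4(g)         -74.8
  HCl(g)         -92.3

ΔH° = -0.3 kJ

Products: 1·(-92.3) + 1/2·(+0.0) + 1·(-74.8) + 1·(+0.0) = -167.1
Reactants: 1/2·(+0.0) + 1·(-166.8) = -166.8
ΔH° = (-167.1) − (-166.8) = -0.3 kJ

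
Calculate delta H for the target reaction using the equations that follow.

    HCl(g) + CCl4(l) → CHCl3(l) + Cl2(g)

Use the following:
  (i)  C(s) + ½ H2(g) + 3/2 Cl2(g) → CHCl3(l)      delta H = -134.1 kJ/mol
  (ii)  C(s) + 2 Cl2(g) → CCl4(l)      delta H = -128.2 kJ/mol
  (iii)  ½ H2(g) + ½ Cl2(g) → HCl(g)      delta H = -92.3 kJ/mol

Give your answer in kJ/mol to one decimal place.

delta H = 86.4 kJ/mol

(i) as written: -134.1 kJ/mol
(ii) reversed: +128.2 kJ/mol
(iii) reversed: +92.3 kJ/mol
By Hess's law, delta H = (-134.1) + (+128.2) + (+92.3) = 86.4 kJ/mol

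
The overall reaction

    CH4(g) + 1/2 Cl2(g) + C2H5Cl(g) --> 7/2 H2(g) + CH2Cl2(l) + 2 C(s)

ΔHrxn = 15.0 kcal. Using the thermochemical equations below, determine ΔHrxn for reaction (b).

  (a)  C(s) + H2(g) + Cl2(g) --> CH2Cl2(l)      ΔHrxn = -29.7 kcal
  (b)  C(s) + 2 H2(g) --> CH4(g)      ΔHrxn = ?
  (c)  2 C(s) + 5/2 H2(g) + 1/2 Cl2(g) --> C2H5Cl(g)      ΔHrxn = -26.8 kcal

(a) as written (CH2Cl2(l) already on the product side): -29.7 kcal
(b) reversed (CH4(g) must end up as a reactant): contributes −x
(c) reversed (reverse to put C2H5Cl(g) on the reactant side): +26.8 kcal
+15.0 = (-29.7) + (+26.8) − x
x = (+15.0 − (-2.9)) / (-1) = -17.9 kcal

ΔHrxn = -17.9 kcal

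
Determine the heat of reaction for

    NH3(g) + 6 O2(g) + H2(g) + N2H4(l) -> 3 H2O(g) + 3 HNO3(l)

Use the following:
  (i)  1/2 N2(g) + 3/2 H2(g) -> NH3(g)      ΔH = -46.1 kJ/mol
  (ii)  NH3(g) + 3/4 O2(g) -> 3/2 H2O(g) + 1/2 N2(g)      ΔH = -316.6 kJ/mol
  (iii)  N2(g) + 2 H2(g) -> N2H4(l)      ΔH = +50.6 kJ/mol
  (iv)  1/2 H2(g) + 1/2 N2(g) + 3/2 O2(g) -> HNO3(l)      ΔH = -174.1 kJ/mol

(i) as written: -46.1 kJ/mol
(ii) × 2: (2)·(-316.6) = -633.2 kJ/mol
(iii) reversed: -50.6 kJ/mol
(iv) × 3: (3)·(-174.1) = -522.3 kJ/mol
Summing the manipulated equations, ΔH = (1)·(-46.1) + (2)·(-316.6) + (-1)·(+50.6) + (3)·(-174.1) = -1252.2 kJ/mol

ΔH = -1252.2 kJ/mol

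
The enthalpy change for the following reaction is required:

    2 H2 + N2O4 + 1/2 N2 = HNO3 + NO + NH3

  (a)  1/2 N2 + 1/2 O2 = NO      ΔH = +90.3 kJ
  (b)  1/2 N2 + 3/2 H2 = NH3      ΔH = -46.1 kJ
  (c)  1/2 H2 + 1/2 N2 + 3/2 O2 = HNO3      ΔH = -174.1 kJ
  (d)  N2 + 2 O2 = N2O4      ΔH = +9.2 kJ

ΔH = -139.1 kJ

(a) as written (NO already on the product side): +90.3 kJ
(b) as written (NH3 already on the product side): -46.1 kJ
(c) as written (HNO3 already on the product side): -174.1 kJ
(d) reversed (reverse to put N2O4 on the reactant side): -9.2 kJ
ΔH = (1)·(+90.3) + (1)·(-46.1) + (1)·(-174.1) + (-1)·(+9.2) = -139.1 kJ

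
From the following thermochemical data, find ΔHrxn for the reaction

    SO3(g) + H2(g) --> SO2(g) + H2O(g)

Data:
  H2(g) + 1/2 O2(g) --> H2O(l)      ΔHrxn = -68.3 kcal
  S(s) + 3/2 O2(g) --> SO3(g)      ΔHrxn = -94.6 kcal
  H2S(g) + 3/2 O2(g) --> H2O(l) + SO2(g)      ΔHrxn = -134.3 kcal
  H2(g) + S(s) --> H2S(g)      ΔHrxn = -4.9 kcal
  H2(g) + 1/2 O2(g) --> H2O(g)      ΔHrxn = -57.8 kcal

equation 1 reversed: +68.3 kcal
equation 2 reversed: +94.6 kcal
equation 3 as written: -134.3 kcal
equation 4 as written: -4.9 kcal
equation 5 as written: -57.8 kcal
By Hess's law, ΔHrxn = (-1)·(-68.3) + (-1)·(-94.6) + (1)·(-134.3) + (1)·(-4.9) + (1)·(-57.8) = -34.1 kcal

ΔHrxn = -34.1 kcal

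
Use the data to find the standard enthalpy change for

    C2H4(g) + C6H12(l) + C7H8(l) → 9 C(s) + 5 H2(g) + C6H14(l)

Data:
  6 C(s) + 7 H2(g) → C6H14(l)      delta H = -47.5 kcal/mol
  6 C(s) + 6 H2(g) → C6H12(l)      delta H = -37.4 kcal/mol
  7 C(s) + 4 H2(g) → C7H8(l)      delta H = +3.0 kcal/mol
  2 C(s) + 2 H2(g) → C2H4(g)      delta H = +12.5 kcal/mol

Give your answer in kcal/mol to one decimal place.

equation 1 as written (C6H14(l) already on the product side): -47.5 kcal/mol
equation 2 reversed (reverse to put C6H12(l) on the reactant side): +37.4 kcal/mol
equation 3 reversed (reverse to put C7H8(l) on the reactant side): -3.0 kcal/mol
equation 4 reversed (C2H4(g) must end up as a reactant): -12.5 kcal/mol
Summing the manipulated equations, delta H = (-47.5) + (+37.4) + (-3.0) + (-12.5) = -25.6 kcal/mol

delta H = -25.6 kcal/mol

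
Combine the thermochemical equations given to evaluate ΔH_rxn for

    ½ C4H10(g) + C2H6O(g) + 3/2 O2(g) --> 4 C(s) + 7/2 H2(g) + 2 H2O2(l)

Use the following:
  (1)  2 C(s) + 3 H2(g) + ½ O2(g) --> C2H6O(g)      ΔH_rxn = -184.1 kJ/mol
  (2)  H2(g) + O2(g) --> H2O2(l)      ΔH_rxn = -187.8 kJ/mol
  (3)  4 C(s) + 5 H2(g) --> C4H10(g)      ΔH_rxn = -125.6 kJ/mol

ΔH_rxn = -128.7 kJ/mol

(1) reversed: +184.1 kJ/mol
(2) × 2: (2)·(-187.8) = -375.6 kJ/mol
(3) reversed and × 1/2: (-1/2)·(-125.6) = +62.8 kJ/mol
ΔH_rxn = (-1)·(-184.1) + (2)·(-187.8) + (-1/2)·(-125.6) = -128.7 kJ/mol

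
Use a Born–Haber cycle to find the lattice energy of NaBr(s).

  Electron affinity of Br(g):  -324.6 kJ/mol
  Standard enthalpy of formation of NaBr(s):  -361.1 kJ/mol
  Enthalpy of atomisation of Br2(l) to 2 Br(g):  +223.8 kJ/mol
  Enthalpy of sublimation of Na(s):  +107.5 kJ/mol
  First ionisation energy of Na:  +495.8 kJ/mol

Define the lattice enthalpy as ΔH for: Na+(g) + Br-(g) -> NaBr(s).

ΔHf° = 1·ΔHsub + 1·(ΣIE) + 1/2·D(Br2) + 1·EA + U
-361.1 = 1·(+107.5) + 1·(+495.8) + 1/2·(+223.8) + 1·(-324.6) + U
U = -361.1 − (+390.6) = -751.7 kJ/mol

U = -751.7 kJ/mol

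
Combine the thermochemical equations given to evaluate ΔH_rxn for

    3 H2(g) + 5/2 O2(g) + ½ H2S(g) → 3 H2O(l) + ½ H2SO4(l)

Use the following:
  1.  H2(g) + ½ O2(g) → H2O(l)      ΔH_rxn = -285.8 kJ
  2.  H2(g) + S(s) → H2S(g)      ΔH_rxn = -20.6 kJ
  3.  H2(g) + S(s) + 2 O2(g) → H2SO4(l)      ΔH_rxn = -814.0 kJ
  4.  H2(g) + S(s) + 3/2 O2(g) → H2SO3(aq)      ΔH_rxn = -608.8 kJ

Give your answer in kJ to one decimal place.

ΔH_rxn = -1254.1 kJ

eq. 1 × 3 (scale by 3 for the 3 H2O(l)): (3)·(-285.8) = -857.4 kJ
eq. 2 reversed and × 1/2 (H2S(g) must end up as a reactant; ×1/2 to match 1/2 H2S(g) in the target): (-1/2)·(-20.6) = +10.3 kJ
eq. 3 × 1/2 (scale by 1/2 for the 1/2 H2SO4(l)): (1/2)·(-814.0) = -407.0 kJ
eq. 4: not needed (H2SO3(aq) appears nowhere else).
Summing the manipulated equations, ΔH_rxn = (-857.4) + (+10.3) + (-407.0) = -1254.1 kJ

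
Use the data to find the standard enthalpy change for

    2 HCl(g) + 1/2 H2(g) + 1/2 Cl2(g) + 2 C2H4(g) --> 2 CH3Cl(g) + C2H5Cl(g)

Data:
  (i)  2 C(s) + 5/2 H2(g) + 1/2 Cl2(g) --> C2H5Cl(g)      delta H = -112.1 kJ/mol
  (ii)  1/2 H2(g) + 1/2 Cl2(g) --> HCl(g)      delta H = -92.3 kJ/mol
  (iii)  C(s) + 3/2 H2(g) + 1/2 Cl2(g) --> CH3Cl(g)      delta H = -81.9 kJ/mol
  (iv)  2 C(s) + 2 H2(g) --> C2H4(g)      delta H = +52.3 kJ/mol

(i) as written (C2H5Cl(g) already on the product side): -112.1 kJ/mol
(ii) reversed and × 2 (HCl(g) must end up as a reactant; scale by 2 for the 2 HCl(g)): (-2)·(-92.3) = +184.6 kJ/mol
(iii) × 2 (×2 to match 2 CH3Cl(g) in the target): (2)·(-81.9) = -163.8 kJ/mol
(iv) reversed and × 2 (C2H4(g) must end up as a reactant; scale by 2 for the 2 C2H4(g)): (-2)·(+52.3) = -104.6 kJ/mol
delta H = (-112.1) + (+184.6) + (-163.8) + (-104.6) = -195.9 kJ/mol

delta H = -195.9 kJ/mol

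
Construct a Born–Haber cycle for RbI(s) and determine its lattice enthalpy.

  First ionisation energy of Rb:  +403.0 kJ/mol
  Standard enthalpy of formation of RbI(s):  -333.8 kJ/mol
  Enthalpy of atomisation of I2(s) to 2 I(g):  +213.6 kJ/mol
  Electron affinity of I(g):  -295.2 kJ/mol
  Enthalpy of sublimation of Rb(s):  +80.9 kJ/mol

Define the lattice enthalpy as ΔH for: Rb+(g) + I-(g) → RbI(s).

ΔHf° = 1·ΔHsub + 1·(ΣIE) + 1/2·D(I2) + 1·EA + U
-333.8 = 1·(+80.9) + 1·(+403.0) + 1/2·(+213.6) + 1·(-295.2) + U
U = -333.8 − (+295.5) = -629.3 kJ/mol

U = -629.3 kJ/mol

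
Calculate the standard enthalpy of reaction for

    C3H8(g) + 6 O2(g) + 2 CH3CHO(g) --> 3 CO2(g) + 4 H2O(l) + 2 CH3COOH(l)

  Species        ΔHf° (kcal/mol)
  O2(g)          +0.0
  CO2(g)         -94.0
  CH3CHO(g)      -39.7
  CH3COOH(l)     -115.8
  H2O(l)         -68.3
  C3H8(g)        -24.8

Products: 3·(-94.0) + 4·(-68.3) + 2·(-115.8) = -786.8
Reactants: 1·(-24.8) + 6·(+0.0) + 2·(-39.7) = -104.2
ΔH_rxn = (-786.8) − (-104.2) = -682.6 kcal/mol

ΔH_rxn = -682.6 kcal/mol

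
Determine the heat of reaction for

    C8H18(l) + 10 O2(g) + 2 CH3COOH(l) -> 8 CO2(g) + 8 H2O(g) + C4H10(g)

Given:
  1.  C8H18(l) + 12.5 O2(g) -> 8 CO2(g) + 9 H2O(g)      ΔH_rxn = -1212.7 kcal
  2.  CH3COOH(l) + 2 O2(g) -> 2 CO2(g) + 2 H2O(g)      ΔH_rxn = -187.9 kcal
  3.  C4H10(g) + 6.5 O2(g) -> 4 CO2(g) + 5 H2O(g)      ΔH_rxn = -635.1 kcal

ΔH_rxn = -953.4 kcal

eq. 1 as written (C8H18(l) already on the reactant side): -1212.7 kcal
eq. 2 × 2 (×2 to match 2 CH3COOH(l) in the target): (2)·(-187.9) = -375.8 kcal
eq. 3 reversed (C4H10(g) must end up as a product): +635.1 kcal
Combining the equations, ΔH_rxn = (1)·(-1212.7) + (2)·(-187.9) + (-1)·(-635.1) = -953.4 kcal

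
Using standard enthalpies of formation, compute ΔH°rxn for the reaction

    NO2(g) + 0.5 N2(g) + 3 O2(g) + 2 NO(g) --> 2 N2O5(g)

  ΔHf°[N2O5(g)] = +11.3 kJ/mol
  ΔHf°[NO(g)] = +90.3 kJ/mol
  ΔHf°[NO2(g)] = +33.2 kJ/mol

ΔH°rxn = Σ nΔHf°(products) − Σ nΔHf°(reactants).
Products: 2·(+11.3) = +22.6
Reactants: 1·(+33.2) + 1/2·(+0.0) + 3·(+0.0) + 2·(+90.3) = +213.8
ΔH°rxn = (+22.6) − (+213.8) = -191.2 kJ/mol

ΔH°rxn = -191.2 kJ/mol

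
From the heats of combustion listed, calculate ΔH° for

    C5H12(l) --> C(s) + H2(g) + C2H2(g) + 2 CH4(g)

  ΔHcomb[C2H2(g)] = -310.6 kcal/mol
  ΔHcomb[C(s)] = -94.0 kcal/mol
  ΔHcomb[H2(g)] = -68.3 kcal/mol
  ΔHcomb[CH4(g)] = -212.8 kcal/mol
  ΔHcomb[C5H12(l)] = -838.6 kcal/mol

Using ΔH = Σ nΔHc°(reactants) − Σ nΔHc°(products):
= [1·(-838.6)] − [1·(-94.0) + 1·(-68.3) + 1·(-310.6) + 2·(-212.8)]
= 59.9 kcal/mol

ΔH° = 59.9 kcal/mol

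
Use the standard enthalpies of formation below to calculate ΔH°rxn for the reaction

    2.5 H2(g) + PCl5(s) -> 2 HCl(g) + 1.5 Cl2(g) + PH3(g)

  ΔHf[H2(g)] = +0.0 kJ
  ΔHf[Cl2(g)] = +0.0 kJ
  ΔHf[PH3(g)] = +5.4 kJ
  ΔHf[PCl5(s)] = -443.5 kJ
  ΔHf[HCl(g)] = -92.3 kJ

ΔH°rxn = Σ nΔHf°(products) − Σ nΔHf°(reactants).
Products: 2·(-92.3) + 3/2·(+0.0) + 1·(+5.4) = -179.2
Reactants: 5/2·(+0.0) + 1·(-443.5) = -443.5
ΔH°rxn = (-179.2) − (-443.5) = 264.3 kJ

ΔH°rxn = 264.3 kJ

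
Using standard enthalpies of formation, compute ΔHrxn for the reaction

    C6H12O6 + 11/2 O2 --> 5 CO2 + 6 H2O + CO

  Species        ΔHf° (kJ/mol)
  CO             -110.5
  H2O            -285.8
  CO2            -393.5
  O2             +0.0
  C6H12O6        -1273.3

ΔHrxn = -2519.5 kJ/mol

Products: 5·(-393.5) + 6·(-285.8) + 1·(-110.5) = -3792.8
Reactants: 1·(-1273.3) + 11/2·(+0.0) = -1273.3
ΔHrxn = (-3792.8) − (-1273.3) = -2519.5 kJ/mol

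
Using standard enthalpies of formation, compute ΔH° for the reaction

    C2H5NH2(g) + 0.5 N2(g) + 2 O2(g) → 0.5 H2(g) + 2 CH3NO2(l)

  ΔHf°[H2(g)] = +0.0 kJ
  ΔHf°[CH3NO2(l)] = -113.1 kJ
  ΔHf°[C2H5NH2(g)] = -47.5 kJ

Products: 1/2·(+0.0) + 2·(-113.1) = -226.2
Reactants: 1·(-47.5) + 1/2·(+0.0) + 2·(+0.0) = -47.5
ΔH° = (-226.2) − (-47.5) = -178.7 kJ

ΔH° = -178.7 kJ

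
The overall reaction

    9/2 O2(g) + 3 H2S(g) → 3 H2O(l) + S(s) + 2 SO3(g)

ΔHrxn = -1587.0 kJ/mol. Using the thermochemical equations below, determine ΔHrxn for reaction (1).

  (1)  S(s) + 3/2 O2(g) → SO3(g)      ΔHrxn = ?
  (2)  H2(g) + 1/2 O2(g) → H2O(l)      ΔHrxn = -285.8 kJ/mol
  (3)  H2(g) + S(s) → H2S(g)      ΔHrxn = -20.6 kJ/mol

ΔHrxn = -395.7 kJ/mol

(1) × 2 (×2 to match 2 SO3(g) in the target): contributes 2·x
(2) × 3 (scale by 3 for the 3 H2O(l)): (3)·(-285.8) = -857.4 kJ/mol
(3) reversed and × 3 (H2S(g) must end up as a reactant; scale by 3 for the 3 H2S(g)): (-3)·(-20.6) = +61.8 kJ/mol
-1587.0 = (-857.4) + (+61.8) + 2·x
x = (-1587.0 − (-795.6)) / (2) = -395.7 kJ/mol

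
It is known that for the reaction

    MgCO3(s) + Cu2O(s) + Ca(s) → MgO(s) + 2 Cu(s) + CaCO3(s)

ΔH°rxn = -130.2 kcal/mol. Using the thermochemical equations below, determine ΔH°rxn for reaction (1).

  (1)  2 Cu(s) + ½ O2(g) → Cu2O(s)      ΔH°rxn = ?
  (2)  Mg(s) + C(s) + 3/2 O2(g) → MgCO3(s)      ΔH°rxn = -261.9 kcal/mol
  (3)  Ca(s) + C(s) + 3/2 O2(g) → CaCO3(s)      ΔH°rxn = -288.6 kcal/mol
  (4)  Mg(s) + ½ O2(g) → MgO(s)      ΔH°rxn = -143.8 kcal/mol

(1) reversed (Cu2O(s) must end up as a reactant): contributes −x
(2) reversed (MgCO3(s) must end up as a reactant): +261.9 kcal/mol
(3) as written (CaCO3(s) already on the product side): -288.6 kcal/mol
(4) as written (MgO(s) already on the product side): -143.8 kcal/mol
-130.2 = (+261.9) + (-288.6) + (-143.8) − x
x = (-130.2 − (-170.5)) / (-1) = -40.3 kcal/mol

ΔH°rxn = -40.3 kcal/mol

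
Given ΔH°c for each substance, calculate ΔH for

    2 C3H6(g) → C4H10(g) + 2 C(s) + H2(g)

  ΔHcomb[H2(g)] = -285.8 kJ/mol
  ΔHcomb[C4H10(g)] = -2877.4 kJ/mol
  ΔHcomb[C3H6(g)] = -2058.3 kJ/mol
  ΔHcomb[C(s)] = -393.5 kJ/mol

Using ΔH = Σ nΔHc°(reactants) − Σ nΔHc°(products):
= [2·(-2058.3)] − [1·(-2877.4) + 2·(-393.5) + 1·(-285.8)]
= -166.4 kJ/mol

ΔH = -166.4 kJ/mol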